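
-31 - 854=-885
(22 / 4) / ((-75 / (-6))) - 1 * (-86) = 2161 / 25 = 86.44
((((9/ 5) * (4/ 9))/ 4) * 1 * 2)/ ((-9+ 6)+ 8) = 2/ 25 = 0.08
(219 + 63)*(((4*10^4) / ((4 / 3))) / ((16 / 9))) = 4758750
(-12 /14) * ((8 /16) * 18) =-54 /7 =-7.71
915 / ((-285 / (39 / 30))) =-793 / 190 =-4.17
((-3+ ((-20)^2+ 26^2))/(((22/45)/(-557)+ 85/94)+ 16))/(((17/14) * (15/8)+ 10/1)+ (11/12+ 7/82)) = 34827188669280/7285370049593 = 4.78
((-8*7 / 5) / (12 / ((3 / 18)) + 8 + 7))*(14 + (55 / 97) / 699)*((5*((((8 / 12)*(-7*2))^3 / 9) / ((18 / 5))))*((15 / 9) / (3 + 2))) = 2917455484160 / 38702427021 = 75.38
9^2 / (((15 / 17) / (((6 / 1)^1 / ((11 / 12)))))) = 33048 / 55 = 600.87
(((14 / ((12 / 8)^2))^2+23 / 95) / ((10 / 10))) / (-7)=-299783 / 53865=-5.57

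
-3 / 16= -0.19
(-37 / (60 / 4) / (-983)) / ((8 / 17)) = 629 / 117960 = 0.01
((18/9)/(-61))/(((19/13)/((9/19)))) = -234/22021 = -0.01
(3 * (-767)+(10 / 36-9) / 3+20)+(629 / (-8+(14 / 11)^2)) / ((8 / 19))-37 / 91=-38216163919 / 15174432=-2518.46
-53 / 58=-0.91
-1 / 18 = -0.06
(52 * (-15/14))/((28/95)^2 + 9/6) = -7039500/200501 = -35.11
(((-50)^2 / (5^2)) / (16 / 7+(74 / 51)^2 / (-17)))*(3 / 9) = 515865 / 33457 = 15.42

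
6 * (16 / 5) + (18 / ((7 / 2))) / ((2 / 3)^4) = 6333 / 140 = 45.24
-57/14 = -4.07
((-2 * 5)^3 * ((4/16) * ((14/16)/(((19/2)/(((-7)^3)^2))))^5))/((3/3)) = -47352336533208097710339703242875/1267762688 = -37351104415220096547233.06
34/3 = 11.33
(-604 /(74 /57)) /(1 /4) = -68856 /37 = -1860.97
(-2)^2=4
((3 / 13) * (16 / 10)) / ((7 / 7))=24 / 65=0.37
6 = 6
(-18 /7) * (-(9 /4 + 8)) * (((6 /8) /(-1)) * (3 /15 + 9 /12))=-21033 /1120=-18.78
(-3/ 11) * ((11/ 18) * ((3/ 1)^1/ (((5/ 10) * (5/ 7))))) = -7/ 5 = -1.40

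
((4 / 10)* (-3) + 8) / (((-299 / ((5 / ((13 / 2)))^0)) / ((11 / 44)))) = -17 / 2990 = -0.01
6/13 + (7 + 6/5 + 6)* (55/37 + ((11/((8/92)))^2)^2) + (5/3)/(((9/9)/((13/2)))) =419765525895293/115440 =3636222504.29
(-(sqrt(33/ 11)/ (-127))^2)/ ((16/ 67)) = -201/ 258064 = -0.00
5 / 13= 0.38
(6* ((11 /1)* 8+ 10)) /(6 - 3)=196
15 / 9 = 5 / 3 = 1.67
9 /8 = 1.12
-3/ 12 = -0.25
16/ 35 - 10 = -334/ 35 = -9.54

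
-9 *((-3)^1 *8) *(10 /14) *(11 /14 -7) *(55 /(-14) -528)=174930030 /343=510000.09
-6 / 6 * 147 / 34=-147 / 34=-4.32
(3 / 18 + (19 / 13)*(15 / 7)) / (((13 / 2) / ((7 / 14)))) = 1801 / 7098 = 0.25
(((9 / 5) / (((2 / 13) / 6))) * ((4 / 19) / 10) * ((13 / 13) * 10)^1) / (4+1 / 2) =312 / 95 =3.28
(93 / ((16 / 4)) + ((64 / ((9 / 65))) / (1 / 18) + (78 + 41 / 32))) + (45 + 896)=299633 / 32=9363.53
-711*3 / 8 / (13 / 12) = -6399 / 26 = -246.12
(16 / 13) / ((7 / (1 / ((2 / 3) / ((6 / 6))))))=24 / 91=0.26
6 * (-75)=-450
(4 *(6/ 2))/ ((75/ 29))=116/ 25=4.64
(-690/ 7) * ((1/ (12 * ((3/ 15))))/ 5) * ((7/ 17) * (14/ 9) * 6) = -1610/ 51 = -31.57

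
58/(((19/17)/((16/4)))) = 3944/19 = 207.58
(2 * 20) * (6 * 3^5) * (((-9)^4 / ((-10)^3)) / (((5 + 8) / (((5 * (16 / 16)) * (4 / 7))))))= -84096.16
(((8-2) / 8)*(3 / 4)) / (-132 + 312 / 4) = -1 / 96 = -0.01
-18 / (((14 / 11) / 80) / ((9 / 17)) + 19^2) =-71280 / 1429679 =-0.05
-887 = -887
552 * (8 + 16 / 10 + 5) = 40296 / 5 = 8059.20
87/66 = 29/22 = 1.32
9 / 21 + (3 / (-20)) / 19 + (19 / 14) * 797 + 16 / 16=2880949 / 2660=1083.06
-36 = -36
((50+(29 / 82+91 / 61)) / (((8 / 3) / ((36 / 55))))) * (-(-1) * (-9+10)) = 7001937 / 550220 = 12.73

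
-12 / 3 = -4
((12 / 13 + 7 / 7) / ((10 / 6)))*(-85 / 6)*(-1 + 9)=-1700 / 13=-130.77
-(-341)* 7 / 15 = 2387 / 15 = 159.13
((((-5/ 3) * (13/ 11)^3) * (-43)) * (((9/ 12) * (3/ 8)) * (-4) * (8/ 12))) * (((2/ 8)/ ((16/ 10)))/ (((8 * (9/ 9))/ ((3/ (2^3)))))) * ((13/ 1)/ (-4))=92109225/ 43614208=2.11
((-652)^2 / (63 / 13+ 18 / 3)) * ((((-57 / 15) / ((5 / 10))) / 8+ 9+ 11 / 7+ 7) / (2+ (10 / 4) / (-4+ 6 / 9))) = 12859821104 / 24675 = 521168.03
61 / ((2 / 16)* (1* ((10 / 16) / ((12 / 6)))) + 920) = 7808 / 117765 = 0.07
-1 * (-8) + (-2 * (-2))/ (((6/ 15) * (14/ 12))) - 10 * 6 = -304/ 7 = -43.43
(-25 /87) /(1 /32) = -800 /87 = -9.20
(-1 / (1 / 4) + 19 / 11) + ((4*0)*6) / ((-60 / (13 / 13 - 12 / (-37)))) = -25 / 11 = -2.27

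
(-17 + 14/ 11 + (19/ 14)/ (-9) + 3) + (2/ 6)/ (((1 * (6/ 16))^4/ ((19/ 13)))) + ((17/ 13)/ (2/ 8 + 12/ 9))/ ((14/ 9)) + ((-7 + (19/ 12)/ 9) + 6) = 211937123/ 18486468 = 11.46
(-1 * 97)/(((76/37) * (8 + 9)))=-3589/1292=-2.78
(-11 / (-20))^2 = 121 / 400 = 0.30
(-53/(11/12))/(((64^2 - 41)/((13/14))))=-4134/312235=-0.01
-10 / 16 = -5 / 8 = -0.62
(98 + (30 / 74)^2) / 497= 134387 / 680393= 0.20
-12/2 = -6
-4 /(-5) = 4 /5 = 0.80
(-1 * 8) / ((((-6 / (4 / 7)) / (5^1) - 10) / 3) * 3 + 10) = 80 / 21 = 3.81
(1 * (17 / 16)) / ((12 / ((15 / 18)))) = 85 / 1152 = 0.07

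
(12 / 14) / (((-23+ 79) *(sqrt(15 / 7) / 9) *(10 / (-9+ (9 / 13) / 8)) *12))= -2781 *sqrt(105) / 4076800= -0.01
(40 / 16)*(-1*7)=-35 / 2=-17.50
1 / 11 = 0.09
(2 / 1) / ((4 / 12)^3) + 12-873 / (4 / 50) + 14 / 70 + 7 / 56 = -433847 / 40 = -10846.18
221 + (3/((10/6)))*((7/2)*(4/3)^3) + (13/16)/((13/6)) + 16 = 252.31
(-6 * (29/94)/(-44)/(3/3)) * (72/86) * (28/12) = 1827/22231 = 0.08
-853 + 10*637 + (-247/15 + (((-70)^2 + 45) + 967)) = 171188/15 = 11412.53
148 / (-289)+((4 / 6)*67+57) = 87701 / 867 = 101.15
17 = 17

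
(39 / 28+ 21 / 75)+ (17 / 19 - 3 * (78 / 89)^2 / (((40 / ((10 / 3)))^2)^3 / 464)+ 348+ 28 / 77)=175682968925333 / 500619873600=350.93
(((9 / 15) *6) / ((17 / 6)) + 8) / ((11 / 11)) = 788 / 85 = 9.27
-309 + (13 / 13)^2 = -308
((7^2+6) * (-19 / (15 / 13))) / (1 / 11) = -29887 / 3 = -9962.33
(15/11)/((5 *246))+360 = 324721/902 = 360.00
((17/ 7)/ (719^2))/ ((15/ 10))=34/ 10856181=0.00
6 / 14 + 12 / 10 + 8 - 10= -13 / 35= -0.37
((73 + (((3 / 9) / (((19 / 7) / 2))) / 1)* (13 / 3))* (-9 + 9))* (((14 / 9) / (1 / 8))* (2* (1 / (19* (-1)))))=0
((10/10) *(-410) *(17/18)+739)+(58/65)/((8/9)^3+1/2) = 361510946/1025505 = 352.52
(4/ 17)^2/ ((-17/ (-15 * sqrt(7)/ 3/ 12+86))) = -0.28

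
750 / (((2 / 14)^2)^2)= 1800750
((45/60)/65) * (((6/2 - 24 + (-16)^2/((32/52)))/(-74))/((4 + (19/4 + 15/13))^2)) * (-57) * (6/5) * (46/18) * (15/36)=448799/9813325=0.05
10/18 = 5/9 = 0.56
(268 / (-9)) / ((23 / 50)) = -13400 / 207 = -64.73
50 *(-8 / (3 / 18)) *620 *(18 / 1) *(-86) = 2303424000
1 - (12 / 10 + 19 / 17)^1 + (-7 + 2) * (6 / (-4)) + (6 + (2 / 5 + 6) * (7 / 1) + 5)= 10537 / 170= 61.98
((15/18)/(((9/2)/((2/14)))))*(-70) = -50/27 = -1.85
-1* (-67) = 67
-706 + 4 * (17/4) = -689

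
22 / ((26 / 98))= 1078 / 13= 82.92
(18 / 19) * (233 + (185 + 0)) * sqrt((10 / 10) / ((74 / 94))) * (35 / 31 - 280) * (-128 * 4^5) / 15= 29914300416 * sqrt(1739) / 1147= 1087590045.37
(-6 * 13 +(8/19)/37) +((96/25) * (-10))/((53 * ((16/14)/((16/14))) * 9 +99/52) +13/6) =-20593690366/263790205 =-78.07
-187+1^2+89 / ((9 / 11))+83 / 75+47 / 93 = -527381 / 6975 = -75.61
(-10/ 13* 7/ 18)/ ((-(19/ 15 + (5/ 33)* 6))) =0.14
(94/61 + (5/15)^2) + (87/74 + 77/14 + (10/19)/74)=3216823/385947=8.33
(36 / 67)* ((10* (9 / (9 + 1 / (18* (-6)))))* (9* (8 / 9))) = 2799360 / 65057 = 43.03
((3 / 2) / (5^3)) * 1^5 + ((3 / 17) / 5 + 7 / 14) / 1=1163 / 2125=0.55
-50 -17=-67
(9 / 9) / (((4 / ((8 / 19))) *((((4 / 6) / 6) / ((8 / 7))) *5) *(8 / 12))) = 216 / 665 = 0.32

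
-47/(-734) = 47/734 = 0.06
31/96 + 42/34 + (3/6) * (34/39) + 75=1633507/21216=76.99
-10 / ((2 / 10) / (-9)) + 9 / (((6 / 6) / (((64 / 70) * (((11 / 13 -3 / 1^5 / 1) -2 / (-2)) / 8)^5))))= 1197641333925 / 2661428224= 450.00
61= 61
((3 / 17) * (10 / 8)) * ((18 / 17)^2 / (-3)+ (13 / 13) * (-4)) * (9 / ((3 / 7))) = -20.26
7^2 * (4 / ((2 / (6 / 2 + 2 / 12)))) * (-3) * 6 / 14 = -399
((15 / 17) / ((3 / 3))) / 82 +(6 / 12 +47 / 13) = 37387 / 9061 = 4.13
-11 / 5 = -2.20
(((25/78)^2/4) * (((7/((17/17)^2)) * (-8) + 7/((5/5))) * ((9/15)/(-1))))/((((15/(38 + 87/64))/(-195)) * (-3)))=15428875/119808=128.78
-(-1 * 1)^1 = 1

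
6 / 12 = 0.50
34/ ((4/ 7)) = 59.50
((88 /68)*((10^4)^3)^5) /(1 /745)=16390000000000000000000000000000000000000000000000000000000000000 /17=964117647058823529411764700000000000000000000000000000000000000.00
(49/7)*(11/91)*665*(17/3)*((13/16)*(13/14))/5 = 46189/96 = 481.14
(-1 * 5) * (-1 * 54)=270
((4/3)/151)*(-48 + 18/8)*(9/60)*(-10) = 183/302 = 0.61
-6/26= -3/13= -0.23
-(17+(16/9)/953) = -145825/8577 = -17.00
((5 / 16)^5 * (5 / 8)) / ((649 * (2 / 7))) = 0.00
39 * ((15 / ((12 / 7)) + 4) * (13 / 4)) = 25857 / 16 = 1616.06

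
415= 415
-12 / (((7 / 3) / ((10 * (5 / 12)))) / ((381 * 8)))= -457200 / 7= -65314.29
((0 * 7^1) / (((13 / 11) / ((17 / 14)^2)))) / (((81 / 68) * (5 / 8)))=0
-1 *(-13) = 13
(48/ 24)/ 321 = 2/ 321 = 0.01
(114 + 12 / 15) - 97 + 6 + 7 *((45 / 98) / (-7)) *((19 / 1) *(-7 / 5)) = 2521 / 70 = 36.01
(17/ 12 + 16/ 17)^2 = 231361/ 41616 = 5.56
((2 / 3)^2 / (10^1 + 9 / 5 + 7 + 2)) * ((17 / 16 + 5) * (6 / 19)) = 485 / 11856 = 0.04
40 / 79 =0.51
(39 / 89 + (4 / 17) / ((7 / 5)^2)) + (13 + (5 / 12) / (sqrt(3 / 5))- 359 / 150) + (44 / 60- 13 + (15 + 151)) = 5 * sqrt(15) / 36 + 611253079 / 3706850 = 165.44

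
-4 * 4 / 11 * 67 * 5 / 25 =-1072 / 55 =-19.49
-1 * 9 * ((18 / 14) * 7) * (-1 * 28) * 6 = 13608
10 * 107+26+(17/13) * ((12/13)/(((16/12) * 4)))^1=741049/676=1096.23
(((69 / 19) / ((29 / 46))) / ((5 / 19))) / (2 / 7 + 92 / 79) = 877611 / 58145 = 15.09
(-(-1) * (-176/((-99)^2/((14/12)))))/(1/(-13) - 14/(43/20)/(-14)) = -4472/82863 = -0.05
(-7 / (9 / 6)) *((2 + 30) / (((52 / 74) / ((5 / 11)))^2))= -3833200 / 61347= -62.48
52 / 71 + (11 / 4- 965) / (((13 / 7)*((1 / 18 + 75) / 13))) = -2439439 / 27406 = -89.01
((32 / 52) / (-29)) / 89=-8 / 33553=-0.00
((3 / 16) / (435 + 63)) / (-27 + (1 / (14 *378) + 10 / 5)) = -1323 / 87846536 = -0.00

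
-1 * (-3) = 3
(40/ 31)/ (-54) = -20/ 837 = -0.02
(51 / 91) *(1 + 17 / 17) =102 / 91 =1.12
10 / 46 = 5 / 23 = 0.22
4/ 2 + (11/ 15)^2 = 571/ 225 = 2.54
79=79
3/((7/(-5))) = -15/7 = -2.14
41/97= 0.42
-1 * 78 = -78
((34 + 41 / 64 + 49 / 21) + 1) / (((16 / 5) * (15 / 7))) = 51037 / 9216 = 5.54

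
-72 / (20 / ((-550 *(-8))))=-15840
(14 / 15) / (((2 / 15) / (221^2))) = 341887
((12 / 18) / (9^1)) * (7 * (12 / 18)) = 28 / 81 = 0.35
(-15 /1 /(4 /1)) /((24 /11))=-1.72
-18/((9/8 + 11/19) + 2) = -2736/563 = -4.86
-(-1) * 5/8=5/8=0.62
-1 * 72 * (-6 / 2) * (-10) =-2160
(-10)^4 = 10000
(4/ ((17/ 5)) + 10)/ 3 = 3.73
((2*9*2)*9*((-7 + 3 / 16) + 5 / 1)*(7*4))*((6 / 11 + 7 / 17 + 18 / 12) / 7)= -2158731 / 374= -5772.01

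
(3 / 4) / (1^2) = 3 / 4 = 0.75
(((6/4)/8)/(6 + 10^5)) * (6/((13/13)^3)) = 0.00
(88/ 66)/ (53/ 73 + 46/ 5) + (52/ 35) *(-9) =-5035592/ 380415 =-13.24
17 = 17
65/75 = 13/15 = 0.87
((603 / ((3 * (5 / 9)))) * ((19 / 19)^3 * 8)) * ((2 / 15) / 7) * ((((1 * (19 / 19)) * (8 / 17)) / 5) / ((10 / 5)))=38592 / 14875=2.59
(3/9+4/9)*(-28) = -196/9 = -21.78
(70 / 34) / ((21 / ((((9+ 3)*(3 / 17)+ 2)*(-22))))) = -7700 / 867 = -8.88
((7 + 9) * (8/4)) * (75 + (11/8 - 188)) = -3572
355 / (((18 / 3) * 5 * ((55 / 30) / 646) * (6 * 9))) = 22933 / 297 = 77.22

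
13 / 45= 0.29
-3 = -3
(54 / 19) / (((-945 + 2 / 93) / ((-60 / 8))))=37665 / 1669777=0.02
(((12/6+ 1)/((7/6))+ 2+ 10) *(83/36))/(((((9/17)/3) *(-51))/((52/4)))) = -48.53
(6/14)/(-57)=-1/133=-0.01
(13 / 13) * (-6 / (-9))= 2 / 3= 0.67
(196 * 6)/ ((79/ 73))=85848/ 79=1086.68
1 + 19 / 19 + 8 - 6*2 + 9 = 7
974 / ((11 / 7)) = 6818 / 11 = 619.82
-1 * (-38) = 38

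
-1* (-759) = 759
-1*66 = -66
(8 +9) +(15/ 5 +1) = 21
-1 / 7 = -0.14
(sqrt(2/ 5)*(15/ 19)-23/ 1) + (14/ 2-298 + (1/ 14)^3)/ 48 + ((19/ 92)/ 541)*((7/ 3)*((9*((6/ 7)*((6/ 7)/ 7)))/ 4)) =-47629953661/ 1638892416 + 3*sqrt(10)/ 19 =-28.56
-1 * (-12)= 12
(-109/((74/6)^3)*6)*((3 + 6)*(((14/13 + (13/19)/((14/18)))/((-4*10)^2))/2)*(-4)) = 268816563/35031614800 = 0.01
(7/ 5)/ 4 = 7/ 20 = 0.35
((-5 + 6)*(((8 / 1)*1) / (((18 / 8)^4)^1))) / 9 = 2048 / 59049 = 0.03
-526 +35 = -491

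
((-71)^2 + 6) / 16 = 5047 / 16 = 315.44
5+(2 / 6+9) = 14.33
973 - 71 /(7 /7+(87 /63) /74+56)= 86104277 /88607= 971.75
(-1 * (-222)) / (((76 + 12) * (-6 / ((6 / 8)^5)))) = -8991 / 90112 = -0.10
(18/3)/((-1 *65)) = -6/65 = -0.09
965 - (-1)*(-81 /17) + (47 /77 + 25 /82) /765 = 4638143899 /4830210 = 960.24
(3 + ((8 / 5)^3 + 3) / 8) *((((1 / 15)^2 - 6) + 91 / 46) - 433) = -1698.69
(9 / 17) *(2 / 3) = 6 / 17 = 0.35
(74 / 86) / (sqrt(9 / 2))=37*sqrt(2) / 129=0.41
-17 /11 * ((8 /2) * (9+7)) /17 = -64 /11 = -5.82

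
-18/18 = -1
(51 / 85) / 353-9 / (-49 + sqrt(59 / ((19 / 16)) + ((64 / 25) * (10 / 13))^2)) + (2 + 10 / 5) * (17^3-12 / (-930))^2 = 7020 * sqrt(567321) / 188440579 + 154300855289722297457532 / 1598131573397675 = 96550783.37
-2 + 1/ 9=-17/ 9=-1.89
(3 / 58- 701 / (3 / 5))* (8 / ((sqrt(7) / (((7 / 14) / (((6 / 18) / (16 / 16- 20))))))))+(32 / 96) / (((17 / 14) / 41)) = 100688.97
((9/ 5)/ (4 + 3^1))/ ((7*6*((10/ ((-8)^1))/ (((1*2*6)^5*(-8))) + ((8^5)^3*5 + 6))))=11943936/ 343195908883854878639305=0.00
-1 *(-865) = 865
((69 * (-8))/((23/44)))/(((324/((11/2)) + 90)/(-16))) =30976/273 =113.47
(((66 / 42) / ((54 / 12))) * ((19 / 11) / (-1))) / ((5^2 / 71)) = -2698 / 1575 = -1.71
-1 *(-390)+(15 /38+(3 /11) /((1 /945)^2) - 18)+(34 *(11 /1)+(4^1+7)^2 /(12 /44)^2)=925171525 /3762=245925.45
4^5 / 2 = 512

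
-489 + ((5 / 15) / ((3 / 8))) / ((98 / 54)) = -488.51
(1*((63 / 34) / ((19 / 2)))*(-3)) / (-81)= 7 / 969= 0.01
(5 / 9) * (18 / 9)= 10 / 9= 1.11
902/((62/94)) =1367.55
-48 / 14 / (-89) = 24 / 623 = 0.04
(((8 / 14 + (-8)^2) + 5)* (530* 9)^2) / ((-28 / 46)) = -2600563601.02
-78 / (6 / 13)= -169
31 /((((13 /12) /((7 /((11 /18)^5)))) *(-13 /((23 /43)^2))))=-2602910153088 /50325377531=-51.72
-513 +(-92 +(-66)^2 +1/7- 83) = 25677/7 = 3668.14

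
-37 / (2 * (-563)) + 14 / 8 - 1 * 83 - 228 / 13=-98.76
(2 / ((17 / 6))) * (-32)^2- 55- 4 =11285 / 17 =663.82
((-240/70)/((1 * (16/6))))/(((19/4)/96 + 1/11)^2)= -160579584/2461543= -65.24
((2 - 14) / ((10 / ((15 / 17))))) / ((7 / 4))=-72 / 119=-0.61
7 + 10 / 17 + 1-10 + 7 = 95 / 17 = 5.59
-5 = -5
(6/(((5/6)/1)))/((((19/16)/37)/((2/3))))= 14208/95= 149.56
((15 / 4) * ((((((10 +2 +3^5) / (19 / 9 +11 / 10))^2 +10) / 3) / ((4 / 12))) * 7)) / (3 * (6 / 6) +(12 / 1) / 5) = 159721625 / 5202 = 30703.89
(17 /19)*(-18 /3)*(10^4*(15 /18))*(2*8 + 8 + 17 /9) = -198050000 /171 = -1158187.13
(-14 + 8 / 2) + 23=13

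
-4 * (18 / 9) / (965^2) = -8 / 931225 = -0.00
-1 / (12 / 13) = -13 / 12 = -1.08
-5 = -5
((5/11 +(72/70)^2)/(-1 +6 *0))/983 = -20381/13245925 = -0.00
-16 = -16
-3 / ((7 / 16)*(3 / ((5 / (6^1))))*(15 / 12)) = -32 / 21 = -1.52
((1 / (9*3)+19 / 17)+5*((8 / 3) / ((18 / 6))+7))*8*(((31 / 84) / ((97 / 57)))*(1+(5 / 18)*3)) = 120736165 / 934983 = 129.13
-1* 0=0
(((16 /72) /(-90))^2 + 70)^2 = 131830606026001 /26904200625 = 4900.00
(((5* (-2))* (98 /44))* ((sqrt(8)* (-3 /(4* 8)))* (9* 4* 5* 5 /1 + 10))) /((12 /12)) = 334425* sqrt(2) /88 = 5374.41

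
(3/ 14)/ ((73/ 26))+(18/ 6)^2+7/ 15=73147/ 7665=9.54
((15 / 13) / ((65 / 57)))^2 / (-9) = -3249 / 28561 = -0.11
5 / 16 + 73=1173 / 16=73.31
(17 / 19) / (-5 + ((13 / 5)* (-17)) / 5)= -0.06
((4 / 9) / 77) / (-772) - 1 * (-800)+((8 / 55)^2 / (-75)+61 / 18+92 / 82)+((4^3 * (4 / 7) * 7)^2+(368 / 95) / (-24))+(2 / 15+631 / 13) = 412144075269446519 / 6208015563750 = 66389.02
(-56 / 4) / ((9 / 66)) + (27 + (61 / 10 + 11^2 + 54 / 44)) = 8689 / 165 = 52.66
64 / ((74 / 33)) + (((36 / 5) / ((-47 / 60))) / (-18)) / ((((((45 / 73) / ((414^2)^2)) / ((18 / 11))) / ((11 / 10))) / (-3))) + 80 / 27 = -154248947429099504 / 1173825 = -131407107046.71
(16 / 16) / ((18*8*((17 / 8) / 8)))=4 / 153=0.03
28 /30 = 0.93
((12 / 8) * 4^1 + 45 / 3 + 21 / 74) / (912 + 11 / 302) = 47565 / 2038219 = 0.02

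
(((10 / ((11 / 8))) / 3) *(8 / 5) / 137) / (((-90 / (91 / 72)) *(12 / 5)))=-0.00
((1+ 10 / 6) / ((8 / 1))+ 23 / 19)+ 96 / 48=202 / 57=3.54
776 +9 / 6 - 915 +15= -245 / 2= -122.50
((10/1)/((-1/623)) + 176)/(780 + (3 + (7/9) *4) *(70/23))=-626589/82655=-7.58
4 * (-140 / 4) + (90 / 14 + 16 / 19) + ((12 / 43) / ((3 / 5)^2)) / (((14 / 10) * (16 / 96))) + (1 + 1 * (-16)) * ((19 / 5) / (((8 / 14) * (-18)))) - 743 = -118982477 / 137256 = -866.87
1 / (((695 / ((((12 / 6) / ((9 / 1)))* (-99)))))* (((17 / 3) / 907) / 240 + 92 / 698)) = -1002808224 / 4176362447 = -0.24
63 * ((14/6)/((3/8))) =392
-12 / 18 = -2 / 3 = -0.67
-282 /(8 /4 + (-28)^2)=-47 /131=-0.36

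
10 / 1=10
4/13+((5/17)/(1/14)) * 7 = 6438/221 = 29.13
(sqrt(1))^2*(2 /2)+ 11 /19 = 30 /19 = 1.58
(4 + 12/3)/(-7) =-8/7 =-1.14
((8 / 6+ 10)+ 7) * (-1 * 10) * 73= -40150 / 3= -13383.33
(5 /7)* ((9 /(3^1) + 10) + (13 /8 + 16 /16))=625 /56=11.16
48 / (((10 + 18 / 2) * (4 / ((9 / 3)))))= 36 / 19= 1.89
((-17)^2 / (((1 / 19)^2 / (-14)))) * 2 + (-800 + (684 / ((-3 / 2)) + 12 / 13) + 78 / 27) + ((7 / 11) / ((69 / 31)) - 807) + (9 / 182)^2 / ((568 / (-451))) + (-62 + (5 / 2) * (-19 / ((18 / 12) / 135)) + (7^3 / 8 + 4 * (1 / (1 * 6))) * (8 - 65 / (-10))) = -125393026677703501 / 42840461664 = -2926976.55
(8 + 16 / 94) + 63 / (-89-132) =81903 / 10387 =7.89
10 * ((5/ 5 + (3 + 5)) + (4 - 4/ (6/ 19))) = 10/ 3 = 3.33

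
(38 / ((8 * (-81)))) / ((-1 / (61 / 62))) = 1159 / 20088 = 0.06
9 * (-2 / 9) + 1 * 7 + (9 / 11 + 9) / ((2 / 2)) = 163 / 11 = 14.82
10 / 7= 1.43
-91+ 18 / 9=-89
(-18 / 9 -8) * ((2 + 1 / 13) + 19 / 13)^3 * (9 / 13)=-8760240 / 28561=-306.72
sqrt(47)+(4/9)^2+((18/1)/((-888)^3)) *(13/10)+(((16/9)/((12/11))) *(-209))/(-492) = 127726600003/143546549760+sqrt(47) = 7.75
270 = 270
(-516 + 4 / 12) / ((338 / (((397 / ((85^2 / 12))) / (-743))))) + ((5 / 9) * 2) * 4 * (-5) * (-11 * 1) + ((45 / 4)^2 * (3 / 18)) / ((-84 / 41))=234.15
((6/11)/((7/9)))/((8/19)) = 513/308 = 1.67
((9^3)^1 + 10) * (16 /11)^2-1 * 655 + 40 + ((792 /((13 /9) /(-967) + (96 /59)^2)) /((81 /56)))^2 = 34033162344525298962281 /777531638866227025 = 43770.77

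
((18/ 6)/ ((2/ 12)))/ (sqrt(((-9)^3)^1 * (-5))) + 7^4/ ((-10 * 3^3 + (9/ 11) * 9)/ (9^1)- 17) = -51.69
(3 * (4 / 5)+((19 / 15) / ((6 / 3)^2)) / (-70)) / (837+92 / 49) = 70427 / 24663000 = 0.00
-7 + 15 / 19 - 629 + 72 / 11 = -131391 / 209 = -628.67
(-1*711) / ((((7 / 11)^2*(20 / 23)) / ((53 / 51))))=-34957263 / 16660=-2098.28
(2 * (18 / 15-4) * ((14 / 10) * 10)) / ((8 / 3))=-147 / 5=-29.40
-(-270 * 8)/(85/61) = 26352/17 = 1550.12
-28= -28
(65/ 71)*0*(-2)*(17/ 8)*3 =0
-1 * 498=-498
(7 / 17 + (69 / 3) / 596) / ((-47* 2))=-4563 / 952408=-0.00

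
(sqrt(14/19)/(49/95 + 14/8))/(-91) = -20*sqrt(266)/78351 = -0.00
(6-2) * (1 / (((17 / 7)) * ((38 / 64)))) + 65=21891 / 323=67.77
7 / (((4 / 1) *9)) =0.19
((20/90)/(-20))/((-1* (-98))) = -1/8820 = -0.00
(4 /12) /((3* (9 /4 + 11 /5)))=0.02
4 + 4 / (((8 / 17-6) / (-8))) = 460 / 47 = 9.79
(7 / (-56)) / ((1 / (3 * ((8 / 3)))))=-1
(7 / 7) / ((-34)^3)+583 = 22914231 / 39304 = 583.00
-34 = -34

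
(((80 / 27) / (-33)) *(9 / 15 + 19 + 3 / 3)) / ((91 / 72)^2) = -105472 / 91091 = -1.16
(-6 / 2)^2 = 9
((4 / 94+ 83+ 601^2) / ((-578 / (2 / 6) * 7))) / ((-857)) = 8490175 / 244453251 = 0.03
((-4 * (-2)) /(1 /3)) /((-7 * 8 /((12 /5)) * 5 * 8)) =-9 /350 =-0.03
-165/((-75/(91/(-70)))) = -143/50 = -2.86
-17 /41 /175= -17 /7175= -0.00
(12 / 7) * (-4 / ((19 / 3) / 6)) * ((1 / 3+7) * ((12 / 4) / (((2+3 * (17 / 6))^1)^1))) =-13.61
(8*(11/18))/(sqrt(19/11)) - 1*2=-2 + 44*sqrt(209)/171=1.72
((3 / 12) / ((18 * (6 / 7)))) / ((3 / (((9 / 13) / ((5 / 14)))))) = 0.01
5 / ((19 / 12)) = 60 / 19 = 3.16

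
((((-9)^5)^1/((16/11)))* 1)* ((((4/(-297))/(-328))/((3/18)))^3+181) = -61277461397100/8339441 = -7347909.94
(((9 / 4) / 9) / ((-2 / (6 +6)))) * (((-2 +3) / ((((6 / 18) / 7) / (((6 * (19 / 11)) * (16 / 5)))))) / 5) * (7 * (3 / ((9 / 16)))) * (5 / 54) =-119168 / 165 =-722.23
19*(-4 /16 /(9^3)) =-19 /2916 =-0.01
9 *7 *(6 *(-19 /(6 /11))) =-13167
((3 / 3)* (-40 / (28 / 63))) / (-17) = 90 / 17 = 5.29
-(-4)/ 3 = 4/ 3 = 1.33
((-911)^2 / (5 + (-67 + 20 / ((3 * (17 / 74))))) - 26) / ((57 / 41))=-18119.18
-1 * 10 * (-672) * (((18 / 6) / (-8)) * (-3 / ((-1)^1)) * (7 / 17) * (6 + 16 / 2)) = -740880 / 17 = -43581.18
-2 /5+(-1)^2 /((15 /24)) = 1.20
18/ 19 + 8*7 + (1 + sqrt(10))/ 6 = sqrt(10)/ 6 + 6511/ 114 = 57.64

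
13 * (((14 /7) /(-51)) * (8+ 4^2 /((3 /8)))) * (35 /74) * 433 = -29946280 /5661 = -5289.93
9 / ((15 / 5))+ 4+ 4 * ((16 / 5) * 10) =135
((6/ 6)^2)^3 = 1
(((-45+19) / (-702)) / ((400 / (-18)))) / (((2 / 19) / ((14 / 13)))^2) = -17689 / 101400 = -0.17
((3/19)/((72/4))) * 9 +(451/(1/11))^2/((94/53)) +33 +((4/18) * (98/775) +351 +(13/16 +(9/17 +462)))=23511349990032391/1694199600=13877556.10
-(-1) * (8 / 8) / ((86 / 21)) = 21 / 86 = 0.24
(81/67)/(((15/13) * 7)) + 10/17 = 29417/39865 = 0.74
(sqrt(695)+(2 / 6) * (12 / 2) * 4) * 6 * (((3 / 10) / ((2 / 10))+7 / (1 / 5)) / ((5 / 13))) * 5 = 97831.04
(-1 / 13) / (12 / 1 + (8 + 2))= -1 / 286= -0.00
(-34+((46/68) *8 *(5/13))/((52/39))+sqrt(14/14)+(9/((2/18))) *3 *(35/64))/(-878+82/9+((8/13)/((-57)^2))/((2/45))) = -0.12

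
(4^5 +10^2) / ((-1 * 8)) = -281 / 2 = -140.50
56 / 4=14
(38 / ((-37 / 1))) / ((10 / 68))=-1292 / 185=-6.98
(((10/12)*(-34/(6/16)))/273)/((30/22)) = -1496/7371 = -0.20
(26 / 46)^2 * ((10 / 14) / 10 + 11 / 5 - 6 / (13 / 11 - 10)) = 3387267 / 3591910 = 0.94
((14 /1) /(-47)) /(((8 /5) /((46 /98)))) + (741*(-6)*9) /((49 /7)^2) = -7523437 /9212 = -816.70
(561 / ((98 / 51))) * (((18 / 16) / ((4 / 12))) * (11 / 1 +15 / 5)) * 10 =137945.89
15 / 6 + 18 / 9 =9 / 2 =4.50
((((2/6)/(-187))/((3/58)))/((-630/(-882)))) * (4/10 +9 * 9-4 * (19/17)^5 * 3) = -174302238754/59740483275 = -2.92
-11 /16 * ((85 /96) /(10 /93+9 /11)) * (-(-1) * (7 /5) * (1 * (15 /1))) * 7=-46868745 /484864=-96.66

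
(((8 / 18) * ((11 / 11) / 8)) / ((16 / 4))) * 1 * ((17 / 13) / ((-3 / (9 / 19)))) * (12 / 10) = -17 / 4940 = -0.00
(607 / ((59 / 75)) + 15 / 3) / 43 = 45820 / 2537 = 18.06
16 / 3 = 5.33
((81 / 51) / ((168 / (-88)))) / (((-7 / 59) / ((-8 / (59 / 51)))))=-2376 / 49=-48.49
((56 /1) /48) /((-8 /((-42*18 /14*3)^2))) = -15309 /4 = -3827.25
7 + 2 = 9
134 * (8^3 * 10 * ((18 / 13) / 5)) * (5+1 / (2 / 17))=33343488 / 13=2564883.69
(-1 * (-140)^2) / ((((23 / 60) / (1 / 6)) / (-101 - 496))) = 117012000 / 23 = 5087478.26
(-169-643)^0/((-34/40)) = -20/17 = -1.18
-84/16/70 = -3/40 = -0.08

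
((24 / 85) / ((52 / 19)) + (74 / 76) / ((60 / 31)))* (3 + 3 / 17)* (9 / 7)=24743151 / 9993620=2.48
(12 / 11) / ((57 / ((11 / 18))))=2 / 171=0.01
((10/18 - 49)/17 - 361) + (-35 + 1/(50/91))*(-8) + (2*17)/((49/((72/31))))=-562413823/5810175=-96.80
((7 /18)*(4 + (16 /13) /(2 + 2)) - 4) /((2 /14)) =-1904 /117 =-16.27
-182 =-182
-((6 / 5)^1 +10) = -56 / 5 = -11.20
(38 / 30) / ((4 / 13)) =247 / 60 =4.12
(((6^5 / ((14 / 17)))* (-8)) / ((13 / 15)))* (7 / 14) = -43579.78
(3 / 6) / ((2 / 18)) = 4.50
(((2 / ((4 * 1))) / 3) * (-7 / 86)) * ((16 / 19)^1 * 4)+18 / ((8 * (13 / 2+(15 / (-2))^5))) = -85203176 / 1860718317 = -0.05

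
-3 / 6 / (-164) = 1 / 328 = 0.00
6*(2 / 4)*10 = 30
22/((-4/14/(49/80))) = -3773/80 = -47.16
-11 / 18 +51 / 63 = 25 / 126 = 0.20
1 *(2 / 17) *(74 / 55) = 148 / 935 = 0.16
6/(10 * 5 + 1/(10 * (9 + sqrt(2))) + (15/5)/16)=3840 * sqrt(2)/1274075999 + 152283360/1274075999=0.12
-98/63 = -1.56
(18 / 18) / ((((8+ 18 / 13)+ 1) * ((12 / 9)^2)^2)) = 39 / 1280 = 0.03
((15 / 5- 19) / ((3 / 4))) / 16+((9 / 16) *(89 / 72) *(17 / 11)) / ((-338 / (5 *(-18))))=-747553 / 713856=-1.05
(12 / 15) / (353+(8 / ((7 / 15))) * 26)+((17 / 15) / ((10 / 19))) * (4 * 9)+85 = 22716373 / 139775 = 162.52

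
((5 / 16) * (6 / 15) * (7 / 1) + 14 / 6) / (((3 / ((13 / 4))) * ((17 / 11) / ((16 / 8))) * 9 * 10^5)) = 11011 / 2203200000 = 0.00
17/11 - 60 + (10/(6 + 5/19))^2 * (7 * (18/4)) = 486161/22253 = 21.85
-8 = -8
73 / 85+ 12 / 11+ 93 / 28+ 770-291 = 484.27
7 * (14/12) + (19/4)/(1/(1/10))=1037/120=8.64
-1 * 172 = -172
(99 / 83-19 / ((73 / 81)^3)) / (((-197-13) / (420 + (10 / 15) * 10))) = 11371659008 / 226018877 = 50.31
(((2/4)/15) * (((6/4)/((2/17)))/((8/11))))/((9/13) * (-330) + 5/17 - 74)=-41327/21369280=-0.00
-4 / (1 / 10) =-40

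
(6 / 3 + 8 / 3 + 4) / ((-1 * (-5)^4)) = -26 / 1875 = -0.01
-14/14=-1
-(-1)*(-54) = -54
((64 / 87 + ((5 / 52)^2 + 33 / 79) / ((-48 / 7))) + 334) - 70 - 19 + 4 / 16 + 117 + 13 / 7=759281256101 / 2081474304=364.78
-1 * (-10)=10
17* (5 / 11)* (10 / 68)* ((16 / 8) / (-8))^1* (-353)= 8825 / 88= 100.28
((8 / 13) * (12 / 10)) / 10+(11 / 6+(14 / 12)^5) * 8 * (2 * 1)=10107139 / 157950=63.99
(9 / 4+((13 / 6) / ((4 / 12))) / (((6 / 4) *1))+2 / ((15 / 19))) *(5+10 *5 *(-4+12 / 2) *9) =99007 / 12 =8250.58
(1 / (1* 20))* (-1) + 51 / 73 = 947 / 1460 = 0.65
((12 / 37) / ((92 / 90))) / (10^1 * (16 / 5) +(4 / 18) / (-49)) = 11907 / 1200761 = 0.01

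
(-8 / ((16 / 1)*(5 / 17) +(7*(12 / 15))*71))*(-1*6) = 1020 / 8549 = 0.12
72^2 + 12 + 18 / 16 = 5197.12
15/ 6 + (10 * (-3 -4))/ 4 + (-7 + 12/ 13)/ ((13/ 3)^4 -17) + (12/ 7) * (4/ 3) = -31496681/ 2473744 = -12.73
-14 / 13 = -1.08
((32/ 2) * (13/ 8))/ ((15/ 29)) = 754/ 15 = 50.27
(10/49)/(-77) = -10/3773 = -0.00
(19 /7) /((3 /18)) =114 /7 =16.29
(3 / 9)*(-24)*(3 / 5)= -24 / 5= -4.80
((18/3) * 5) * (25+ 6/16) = 3045/4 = 761.25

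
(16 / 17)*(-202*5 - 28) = -16608 / 17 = -976.94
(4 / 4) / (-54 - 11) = -1 / 65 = -0.02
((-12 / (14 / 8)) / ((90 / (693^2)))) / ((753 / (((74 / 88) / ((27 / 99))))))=-188034 / 1255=-149.83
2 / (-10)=-1 / 5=-0.20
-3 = -3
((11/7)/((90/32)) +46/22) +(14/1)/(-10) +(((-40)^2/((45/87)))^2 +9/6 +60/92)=305031481243/31878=9568714.51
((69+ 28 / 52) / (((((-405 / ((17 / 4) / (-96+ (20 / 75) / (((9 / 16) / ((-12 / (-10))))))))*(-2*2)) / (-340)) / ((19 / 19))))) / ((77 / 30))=4082125 / 16120104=0.25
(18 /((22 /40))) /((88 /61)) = 2745 /121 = 22.69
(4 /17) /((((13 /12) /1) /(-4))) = -192 /221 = -0.87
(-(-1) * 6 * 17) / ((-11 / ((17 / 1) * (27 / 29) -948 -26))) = 2834274 / 319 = 8884.87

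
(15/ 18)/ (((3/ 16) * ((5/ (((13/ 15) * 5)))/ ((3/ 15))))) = 104/ 135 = 0.77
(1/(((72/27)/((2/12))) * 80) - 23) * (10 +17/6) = -755601/2560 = -295.16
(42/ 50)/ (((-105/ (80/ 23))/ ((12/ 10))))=-0.03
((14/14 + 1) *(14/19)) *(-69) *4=-7728/19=-406.74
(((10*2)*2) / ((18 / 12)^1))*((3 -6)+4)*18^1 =480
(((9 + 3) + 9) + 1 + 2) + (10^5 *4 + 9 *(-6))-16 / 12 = 1199906 / 3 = 399968.67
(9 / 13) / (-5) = -9 / 65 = -0.14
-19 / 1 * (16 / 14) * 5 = -760 / 7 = -108.57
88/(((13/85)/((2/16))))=935/13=71.92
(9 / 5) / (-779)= -9 / 3895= -0.00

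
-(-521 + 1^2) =520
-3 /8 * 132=-99 /2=-49.50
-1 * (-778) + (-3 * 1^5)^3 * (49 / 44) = 32909 / 44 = 747.93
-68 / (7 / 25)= -1700 / 7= -242.86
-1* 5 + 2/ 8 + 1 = -15/ 4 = -3.75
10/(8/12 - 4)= -3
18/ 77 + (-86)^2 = 569510/ 77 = 7396.23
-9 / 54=-1 / 6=-0.17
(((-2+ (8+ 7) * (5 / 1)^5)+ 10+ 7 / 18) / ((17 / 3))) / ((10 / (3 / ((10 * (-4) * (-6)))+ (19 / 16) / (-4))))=-76794991 / 326400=-235.28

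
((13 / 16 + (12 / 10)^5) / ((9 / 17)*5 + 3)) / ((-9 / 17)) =-47696849 / 43200000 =-1.10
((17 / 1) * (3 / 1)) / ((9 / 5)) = 85 / 3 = 28.33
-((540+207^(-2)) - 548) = 342791/42849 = 8.00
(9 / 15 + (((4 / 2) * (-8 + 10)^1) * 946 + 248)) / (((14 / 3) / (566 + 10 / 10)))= 4899609 / 10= 489960.90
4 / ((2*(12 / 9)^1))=3 / 2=1.50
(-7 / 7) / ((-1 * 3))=0.33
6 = 6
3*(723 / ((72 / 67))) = 16147 / 8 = 2018.38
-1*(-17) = 17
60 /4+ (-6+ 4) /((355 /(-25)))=1075 /71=15.14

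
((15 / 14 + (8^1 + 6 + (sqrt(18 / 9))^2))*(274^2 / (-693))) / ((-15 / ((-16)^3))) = -36747599872 / 72765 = -505017.52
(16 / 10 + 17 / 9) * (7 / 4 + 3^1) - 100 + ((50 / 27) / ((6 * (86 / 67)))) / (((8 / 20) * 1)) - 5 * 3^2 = -2226101 / 17415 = -127.83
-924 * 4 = -3696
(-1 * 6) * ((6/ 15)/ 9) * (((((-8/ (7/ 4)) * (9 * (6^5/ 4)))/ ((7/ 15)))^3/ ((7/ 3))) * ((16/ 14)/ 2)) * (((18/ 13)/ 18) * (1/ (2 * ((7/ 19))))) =18005849085622144204800/ 524596891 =34323209676860.52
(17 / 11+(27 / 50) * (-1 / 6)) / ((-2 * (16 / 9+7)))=-14409 / 173800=-0.08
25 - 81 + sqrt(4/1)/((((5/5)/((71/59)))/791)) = 109018/59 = 1847.76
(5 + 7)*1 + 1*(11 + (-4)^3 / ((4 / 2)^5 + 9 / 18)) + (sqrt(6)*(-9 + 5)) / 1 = 1367 / 65 -4*sqrt(6) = 11.23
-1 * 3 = -3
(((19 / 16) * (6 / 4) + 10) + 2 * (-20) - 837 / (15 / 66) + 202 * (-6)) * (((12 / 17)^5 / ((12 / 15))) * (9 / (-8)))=1722662721 / 1419857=1213.26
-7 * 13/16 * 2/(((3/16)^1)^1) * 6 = -364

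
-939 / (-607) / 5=939 / 3035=0.31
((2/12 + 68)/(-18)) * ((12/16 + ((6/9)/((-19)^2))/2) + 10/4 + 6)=-16390675/467856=-35.03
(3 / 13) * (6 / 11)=18 / 143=0.13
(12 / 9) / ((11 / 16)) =64 / 33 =1.94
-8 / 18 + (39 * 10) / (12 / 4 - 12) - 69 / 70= -28201 / 630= -44.76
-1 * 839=-839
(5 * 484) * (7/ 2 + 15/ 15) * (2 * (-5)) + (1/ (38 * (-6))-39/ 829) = -20583416521/ 189012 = -108900.05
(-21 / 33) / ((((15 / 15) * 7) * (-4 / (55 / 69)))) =0.02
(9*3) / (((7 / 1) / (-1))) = -27 / 7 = -3.86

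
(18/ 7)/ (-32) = -9/ 112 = -0.08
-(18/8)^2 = -81/16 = -5.06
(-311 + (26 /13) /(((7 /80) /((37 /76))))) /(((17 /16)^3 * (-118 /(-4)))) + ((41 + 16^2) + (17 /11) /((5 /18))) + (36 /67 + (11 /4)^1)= 168987310758933 /568261064140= 297.38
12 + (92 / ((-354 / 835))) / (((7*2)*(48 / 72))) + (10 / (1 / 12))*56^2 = 310831027 / 826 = 376308.75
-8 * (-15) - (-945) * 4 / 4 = 1065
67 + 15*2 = 97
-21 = -21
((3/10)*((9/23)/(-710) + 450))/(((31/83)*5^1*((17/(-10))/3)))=-127.57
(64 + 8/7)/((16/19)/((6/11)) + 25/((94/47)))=51984/11207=4.64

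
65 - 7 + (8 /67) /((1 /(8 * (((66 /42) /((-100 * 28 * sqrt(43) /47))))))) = 58 - 2068 * sqrt(43) /3529225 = 58.00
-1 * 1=-1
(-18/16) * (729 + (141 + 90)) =-1080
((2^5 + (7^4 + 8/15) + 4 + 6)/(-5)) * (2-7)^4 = -305441.67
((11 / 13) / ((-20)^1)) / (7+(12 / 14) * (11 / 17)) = -1309 / 233740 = -0.01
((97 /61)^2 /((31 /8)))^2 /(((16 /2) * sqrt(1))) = 708234248 /13305853201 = 0.05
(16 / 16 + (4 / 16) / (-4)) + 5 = 95 / 16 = 5.94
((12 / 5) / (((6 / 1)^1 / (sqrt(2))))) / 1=0.57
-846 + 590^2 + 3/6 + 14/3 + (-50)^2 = 2098555/6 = 349759.17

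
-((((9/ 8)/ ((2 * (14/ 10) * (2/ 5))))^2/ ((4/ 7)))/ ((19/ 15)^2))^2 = -129746337890625/ 107134754750464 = -1.21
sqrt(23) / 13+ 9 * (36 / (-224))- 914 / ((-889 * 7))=-64697 / 49784+ sqrt(23) / 13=-0.93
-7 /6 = -1.17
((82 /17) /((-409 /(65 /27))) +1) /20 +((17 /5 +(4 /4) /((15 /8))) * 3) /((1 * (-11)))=-8459621 /8260164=-1.02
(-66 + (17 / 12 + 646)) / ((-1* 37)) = -6977 / 444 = -15.71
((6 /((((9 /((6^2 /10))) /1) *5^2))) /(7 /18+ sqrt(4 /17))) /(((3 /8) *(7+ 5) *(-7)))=816 /57875-1728 *sqrt(17) /405125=-0.00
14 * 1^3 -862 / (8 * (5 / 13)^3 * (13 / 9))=-648551 / 500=-1297.10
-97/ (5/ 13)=-1261/ 5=-252.20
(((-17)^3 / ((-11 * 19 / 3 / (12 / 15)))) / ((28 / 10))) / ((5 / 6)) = 176868 / 7315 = 24.18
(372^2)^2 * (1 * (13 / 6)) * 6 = 248951708928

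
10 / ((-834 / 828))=-1380 / 139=-9.93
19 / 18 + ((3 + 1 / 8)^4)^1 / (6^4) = 5993953 / 5308416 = 1.13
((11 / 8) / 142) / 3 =11 / 3408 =0.00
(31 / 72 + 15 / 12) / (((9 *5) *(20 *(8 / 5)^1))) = 121 / 103680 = 0.00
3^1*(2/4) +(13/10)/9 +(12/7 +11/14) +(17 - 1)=1813/90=20.14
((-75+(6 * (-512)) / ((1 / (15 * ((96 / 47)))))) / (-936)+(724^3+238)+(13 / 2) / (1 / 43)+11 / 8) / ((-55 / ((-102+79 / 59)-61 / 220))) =280431080718322141 / 402639600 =696481619.59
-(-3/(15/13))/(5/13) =169/25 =6.76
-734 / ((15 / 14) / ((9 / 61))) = -30828 / 305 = -101.08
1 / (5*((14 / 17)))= 17 / 70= 0.24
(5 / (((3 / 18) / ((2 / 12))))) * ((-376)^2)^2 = 99935866880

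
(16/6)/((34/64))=256/51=5.02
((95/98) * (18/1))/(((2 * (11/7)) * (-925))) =-171/28490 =-0.01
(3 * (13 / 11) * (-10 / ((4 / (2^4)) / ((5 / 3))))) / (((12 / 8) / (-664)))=3452800 / 33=104630.30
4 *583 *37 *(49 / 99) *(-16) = -6149696 / 9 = -683299.56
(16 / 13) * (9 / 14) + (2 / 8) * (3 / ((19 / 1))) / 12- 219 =-6036437 / 27664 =-218.21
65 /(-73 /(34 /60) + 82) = -1105 /796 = -1.39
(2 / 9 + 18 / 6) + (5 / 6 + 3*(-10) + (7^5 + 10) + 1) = 302257 / 18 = 16792.06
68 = 68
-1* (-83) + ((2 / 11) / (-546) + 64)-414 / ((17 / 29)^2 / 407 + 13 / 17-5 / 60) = -5060191274312 / 11004112119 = -459.85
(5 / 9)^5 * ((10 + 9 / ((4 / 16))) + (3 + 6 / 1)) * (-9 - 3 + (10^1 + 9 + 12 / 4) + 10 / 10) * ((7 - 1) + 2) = 15125000 / 59049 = 256.14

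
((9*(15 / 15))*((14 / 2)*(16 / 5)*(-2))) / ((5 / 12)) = -24192 / 25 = -967.68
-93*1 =-93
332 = 332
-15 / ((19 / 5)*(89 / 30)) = -2250 / 1691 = -1.33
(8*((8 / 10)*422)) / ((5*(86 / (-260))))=-351104 / 215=-1633.04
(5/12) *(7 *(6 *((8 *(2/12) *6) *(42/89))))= 5880/89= 66.07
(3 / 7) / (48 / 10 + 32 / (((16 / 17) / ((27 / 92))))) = 230 / 7931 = 0.03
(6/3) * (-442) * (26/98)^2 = -149396/2401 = -62.22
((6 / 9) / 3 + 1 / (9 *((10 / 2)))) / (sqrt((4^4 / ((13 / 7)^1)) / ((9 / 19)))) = 11 *sqrt(1729) / 31920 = 0.01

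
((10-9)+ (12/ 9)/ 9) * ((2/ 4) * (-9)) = -31/ 6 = -5.17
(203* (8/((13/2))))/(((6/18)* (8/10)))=12180/13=936.92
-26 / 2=-13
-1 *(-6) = 6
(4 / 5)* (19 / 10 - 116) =-2282 / 25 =-91.28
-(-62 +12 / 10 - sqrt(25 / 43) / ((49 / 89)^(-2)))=12005 *sqrt(43) / 340603 +304 / 5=61.03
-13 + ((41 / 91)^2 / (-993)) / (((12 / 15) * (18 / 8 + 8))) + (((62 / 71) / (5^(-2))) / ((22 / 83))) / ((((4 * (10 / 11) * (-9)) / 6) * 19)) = -204031177193 / 14790495356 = -13.79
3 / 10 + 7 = 73 / 10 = 7.30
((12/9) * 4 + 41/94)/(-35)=-1627/9870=-0.16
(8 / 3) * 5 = 40 / 3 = 13.33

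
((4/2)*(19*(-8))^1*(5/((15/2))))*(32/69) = -19456/207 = -93.99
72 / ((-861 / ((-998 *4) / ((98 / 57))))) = 194.16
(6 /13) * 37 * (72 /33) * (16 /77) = 85248 /11011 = 7.74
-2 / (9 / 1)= -2 / 9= -0.22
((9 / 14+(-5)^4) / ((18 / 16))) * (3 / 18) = 17518 / 189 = 92.69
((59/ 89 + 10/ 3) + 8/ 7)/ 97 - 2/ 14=-0.09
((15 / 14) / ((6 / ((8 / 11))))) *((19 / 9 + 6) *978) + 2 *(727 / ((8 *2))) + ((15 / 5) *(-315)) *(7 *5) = -59050823 / 1848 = -31953.91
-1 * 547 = -547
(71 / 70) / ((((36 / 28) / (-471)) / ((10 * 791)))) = -8817277 / 3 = -2939092.33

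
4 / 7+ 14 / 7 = 2.57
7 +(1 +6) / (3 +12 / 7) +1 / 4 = 1153 / 132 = 8.73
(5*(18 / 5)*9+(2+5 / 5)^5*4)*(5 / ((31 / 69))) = 391230 / 31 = 12620.32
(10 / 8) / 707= 5 / 2828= 0.00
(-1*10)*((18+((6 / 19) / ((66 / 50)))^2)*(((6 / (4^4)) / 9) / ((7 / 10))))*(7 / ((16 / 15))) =-49297375 / 11182336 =-4.41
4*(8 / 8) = 4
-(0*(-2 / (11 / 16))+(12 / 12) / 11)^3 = -1 / 1331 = -0.00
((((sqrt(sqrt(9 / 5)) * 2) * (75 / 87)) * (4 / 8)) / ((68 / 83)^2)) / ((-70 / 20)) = -34445 * sqrt(3) * 5^(3 / 4) / 469336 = -0.43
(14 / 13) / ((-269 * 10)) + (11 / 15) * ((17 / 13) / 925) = 30878 / 48520875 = 0.00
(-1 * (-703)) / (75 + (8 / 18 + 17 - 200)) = -6327 / 968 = -6.54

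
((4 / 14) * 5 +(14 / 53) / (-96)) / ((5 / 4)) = 25391 / 22260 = 1.14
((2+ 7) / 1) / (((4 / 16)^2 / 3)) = 432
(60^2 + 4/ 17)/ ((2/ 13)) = 397826/ 17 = 23401.53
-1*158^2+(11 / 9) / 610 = -137052349 / 5490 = -24964.00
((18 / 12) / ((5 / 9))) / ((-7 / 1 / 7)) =-27 / 10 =-2.70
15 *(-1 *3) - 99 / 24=-393 / 8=-49.12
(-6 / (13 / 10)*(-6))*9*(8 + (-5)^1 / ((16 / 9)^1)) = 33615 / 26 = 1292.88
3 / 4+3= 15 / 4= 3.75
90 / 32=45 / 16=2.81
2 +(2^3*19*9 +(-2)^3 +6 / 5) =6816 / 5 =1363.20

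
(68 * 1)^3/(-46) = -157216/23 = -6835.48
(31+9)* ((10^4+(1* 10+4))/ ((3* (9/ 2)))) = 29671.11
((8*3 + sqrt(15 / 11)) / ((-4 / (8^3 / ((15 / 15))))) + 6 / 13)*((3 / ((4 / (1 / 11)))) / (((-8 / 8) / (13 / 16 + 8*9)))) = 6990*sqrt(165) / 121 + 6343425 / 416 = 15990.67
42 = 42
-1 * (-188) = 188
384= 384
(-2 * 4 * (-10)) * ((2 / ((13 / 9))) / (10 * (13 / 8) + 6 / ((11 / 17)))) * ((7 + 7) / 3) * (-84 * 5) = -124185600 / 14599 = -8506.45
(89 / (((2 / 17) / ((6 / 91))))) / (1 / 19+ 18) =86241 / 31213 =2.76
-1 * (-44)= 44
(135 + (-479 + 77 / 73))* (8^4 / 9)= -34181120 / 219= -156078.17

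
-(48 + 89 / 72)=-3545 / 72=-49.24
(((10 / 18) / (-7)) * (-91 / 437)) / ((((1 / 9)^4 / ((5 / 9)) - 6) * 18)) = -2925 / 19113506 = -0.00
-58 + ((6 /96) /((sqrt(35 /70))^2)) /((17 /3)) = -57.98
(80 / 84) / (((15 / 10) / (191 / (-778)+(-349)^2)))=1895219740 / 24507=77333.81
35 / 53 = 0.66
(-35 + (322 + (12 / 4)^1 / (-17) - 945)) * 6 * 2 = -134268 / 17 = -7898.12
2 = 2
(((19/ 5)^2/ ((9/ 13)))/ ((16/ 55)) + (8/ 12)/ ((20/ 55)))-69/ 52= 675839/ 9360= 72.21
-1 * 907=-907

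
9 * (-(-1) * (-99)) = -891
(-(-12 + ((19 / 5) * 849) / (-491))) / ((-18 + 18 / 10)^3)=-0.00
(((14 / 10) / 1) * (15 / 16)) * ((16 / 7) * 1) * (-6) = -18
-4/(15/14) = -56/15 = -3.73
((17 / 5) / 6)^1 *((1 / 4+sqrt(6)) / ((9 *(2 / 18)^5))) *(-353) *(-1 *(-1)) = -13124187 *sqrt(6) / 10 - 13124187 / 40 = -3542860.82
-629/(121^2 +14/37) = -23273/541731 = -0.04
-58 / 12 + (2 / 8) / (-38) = -2207 / 456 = -4.84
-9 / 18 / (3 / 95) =-95 / 6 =-15.83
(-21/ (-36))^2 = 49/ 144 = 0.34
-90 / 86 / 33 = -15 / 473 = -0.03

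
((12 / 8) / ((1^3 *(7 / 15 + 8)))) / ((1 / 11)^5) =7247295 / 254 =28532.66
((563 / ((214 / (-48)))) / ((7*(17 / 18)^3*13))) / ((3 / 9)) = -236405952 / 47837881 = -4.94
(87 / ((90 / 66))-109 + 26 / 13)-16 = -296 / 5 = -59.20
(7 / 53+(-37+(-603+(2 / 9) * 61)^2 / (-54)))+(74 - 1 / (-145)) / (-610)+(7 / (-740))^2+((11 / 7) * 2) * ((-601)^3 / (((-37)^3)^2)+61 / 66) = -9528516194826859142480807 / 1473061440202454566800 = -6468.51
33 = 33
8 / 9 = 0.89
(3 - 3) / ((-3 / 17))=0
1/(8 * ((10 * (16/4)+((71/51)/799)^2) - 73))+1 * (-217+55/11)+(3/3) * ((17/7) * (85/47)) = -29942323669909937/144222724554944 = -207.61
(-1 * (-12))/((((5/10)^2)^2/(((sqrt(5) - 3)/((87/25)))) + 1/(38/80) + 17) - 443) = -0.03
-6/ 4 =-3/ 2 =-1.50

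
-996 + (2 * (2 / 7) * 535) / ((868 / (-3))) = -1514529 / 1519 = -997.06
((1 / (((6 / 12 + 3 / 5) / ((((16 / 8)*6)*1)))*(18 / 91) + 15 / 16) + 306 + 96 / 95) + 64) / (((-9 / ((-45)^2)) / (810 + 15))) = -1014329340750 / 14687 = -69063072.16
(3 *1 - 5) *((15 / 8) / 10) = -3 / 8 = -0.38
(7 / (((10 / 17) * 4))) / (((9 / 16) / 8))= 1904 / 45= 42.31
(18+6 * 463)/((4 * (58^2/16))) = 3.32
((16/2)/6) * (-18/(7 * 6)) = -4/7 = -0.57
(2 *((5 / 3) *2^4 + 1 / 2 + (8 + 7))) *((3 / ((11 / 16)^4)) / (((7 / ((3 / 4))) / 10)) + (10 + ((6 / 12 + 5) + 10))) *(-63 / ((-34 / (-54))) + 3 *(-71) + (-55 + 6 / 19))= -1237039.43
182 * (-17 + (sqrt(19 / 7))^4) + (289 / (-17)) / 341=-4184871 / 2387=-1753.19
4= 4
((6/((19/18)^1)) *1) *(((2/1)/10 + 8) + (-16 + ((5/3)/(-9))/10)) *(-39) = 164658/95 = 1733.24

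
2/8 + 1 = 5/4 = 1.25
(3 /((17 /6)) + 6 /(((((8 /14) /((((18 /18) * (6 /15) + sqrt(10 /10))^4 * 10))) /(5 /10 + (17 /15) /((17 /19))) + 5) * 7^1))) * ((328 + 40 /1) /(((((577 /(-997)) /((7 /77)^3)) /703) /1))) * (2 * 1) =-48121191316116096 /58246464920545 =-826.17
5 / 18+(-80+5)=-1345 / 18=-74.72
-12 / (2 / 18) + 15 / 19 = -2037 / 19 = -107.21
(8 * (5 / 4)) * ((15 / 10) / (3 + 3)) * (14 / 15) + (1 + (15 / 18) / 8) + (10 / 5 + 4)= 151 / 16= 9.44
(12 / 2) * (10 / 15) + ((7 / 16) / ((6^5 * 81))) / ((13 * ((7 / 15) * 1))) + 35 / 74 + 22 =42774780857 / 1615790592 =26.47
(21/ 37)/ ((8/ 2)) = 21/ 148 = 0.14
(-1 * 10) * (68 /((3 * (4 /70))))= -11900 /3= -3966.67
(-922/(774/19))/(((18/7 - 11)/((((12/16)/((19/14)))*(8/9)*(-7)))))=-632492/68499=-9.23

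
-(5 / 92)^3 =-125 / 778688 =-0.00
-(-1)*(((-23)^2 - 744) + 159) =-56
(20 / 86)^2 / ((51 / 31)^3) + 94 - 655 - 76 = -156235093163 / 245271699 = -636.99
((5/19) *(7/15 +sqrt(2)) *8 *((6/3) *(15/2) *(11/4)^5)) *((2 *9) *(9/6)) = 152193195/2432 +326128275 *sqrt(2)/2432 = 252223.78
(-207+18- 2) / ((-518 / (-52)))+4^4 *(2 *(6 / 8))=94490 / 259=364.83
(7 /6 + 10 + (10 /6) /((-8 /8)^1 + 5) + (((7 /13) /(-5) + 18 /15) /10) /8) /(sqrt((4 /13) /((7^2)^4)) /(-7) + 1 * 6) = 3040604791 * sqrt(13) /1031147648918400 + 51103444722337 /26439683305600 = 1.93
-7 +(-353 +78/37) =-13242/37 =-357.89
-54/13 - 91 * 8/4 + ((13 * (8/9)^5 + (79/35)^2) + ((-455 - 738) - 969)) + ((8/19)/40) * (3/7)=-41733882151342/17866751175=-2335.84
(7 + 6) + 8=21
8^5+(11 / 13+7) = 426086 / 13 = 32775.85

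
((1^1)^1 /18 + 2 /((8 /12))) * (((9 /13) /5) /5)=11 /130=0.08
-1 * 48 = -48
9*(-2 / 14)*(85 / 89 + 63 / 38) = -3.36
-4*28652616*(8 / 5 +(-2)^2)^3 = -2515928905728 / 125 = -20127431245.82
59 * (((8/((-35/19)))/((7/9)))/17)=-80712/4165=-19.38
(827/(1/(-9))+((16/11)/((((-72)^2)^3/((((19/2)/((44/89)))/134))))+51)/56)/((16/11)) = -470693341476306024805/91996324425105408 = -5116.44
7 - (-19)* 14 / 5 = 301 / 5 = 60.20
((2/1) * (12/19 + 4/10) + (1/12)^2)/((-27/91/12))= -2577029/30780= -83.72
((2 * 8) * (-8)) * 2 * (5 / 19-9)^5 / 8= 1629004.99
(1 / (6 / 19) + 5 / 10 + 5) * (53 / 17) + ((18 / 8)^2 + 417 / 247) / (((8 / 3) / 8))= 9527743 / 201552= 47.27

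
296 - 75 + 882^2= 778145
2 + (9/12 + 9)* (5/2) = 211/8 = 26.38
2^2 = 4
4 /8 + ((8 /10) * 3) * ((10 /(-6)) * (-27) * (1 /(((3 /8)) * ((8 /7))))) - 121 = 263 /2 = 131.50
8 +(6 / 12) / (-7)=111 / 14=7.93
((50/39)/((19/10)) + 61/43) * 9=200103/10621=18.84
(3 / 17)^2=9 / 289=0.03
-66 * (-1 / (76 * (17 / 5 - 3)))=165 / 76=2.17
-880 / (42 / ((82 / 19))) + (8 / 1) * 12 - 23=-6953 / 399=-17.43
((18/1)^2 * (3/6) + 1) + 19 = 182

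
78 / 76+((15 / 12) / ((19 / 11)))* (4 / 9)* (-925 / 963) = 236263 / 329346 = 0.72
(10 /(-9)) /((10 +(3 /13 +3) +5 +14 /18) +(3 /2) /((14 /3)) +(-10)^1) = -728 /6113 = -0.12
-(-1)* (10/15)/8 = 1/12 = 0.08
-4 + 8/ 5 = -12/ 5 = -2.40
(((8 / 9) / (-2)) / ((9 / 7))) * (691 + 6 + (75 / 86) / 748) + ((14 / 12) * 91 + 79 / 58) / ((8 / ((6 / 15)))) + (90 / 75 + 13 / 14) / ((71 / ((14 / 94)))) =-235.56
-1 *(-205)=205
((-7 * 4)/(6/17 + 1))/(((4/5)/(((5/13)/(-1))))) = 9.95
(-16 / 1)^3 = -4096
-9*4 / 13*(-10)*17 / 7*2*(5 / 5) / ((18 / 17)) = 11560 / 91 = 127.03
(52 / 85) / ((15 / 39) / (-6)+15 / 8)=16224 / 48025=0.34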